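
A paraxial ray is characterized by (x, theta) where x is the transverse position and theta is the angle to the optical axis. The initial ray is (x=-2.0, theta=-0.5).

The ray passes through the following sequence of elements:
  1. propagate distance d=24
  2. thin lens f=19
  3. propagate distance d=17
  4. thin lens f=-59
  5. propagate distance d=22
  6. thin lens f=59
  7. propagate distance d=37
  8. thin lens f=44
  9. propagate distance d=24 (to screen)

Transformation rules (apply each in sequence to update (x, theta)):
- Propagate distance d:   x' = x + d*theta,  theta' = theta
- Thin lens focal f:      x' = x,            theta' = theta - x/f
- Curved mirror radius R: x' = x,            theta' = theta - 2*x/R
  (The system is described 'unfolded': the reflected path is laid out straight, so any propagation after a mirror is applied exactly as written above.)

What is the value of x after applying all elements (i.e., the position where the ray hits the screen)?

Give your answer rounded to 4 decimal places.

Initial: x=-2.0000 theta=-0.5000
After 1 (propagate distance d=24): x=-14.0000 theta=-0.5000
After 2 (thin lens f=19): x=-14.0000 theta=9/38 (≈0.2368)
After 3 (propagate distance d=17): x=-379/38 (≈-9.9737) theta=9/38 (≈0.2368)
After 4 (thin lens f=-59): x=-379/38 (≈-9.9737) theta=4/59 (≈0.0678)
After 5 (propagate distance d=22): x=-19017/2242 (≈-8.4822) theta=4/59 (≈0.0678)
After 6 (thin lens f=59): x=-19017/2242 (≈-8.4822) theta=27985/132278 (≈0.2116)
After 7 (propagate distance d=37): x=-43279/66139 (≈-0.6544) theta=27985/132278 (≈0.2116)
After 8 (thin lens f=44): x=-43279/66139 (≈-0.6544) theta=658949/2910116 (≈0.2264)
After 9 (propagate distance d=24 (to screen)): x=3477625/727529 (≈4.7801) theta=658949/2910116 (≈0.2264)
Rounded to 4 decimal places: x = 4.7801

Answer: 4.7801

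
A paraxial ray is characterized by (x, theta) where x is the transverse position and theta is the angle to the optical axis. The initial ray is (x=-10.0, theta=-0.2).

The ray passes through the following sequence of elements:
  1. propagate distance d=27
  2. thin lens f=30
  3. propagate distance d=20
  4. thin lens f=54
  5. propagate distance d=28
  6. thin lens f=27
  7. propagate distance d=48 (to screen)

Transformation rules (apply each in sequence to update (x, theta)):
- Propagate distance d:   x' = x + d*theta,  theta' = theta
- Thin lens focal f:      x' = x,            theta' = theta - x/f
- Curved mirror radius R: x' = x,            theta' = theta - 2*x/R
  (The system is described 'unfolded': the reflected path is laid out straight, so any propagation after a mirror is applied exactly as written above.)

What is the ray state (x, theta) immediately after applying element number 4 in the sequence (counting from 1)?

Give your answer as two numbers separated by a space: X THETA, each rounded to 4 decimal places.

Initial: x=-10.0000 theta=-0.2000
After 1 (propagate distance d=27): x=-15.4000 theta=-0.2000
After 2 (thin lens f=30): x=-15.4000 theta=47/150 (≈0.3133)
After 3 (propagate distance d=20): x=-137/15 (≈-9.1333) theta=47/150 (≈0.3133)
After 4 (thin lens f=54): x=-137/15 (≈-9.1333) theta=977/2025 (≈0.4825)
Rounded to 4 decimal places: x = -9.1333, theta = 0.4825

Answer: -9.1333 0.4825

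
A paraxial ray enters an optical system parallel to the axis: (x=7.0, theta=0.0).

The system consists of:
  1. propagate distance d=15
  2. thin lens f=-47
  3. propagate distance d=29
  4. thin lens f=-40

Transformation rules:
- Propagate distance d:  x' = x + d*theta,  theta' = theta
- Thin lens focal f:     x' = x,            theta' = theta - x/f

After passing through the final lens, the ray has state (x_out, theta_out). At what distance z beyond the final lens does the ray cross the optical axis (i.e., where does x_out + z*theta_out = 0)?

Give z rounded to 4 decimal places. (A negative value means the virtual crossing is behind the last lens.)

Initial: x=7.0000 theta=0.0000
After 1 (propagate distance d=15): x=7.0000 theta=0.0000
After 2 (thin lens f=-47): x=7.0000 theta=7/47 (≈0.1489)
After 3 (propagate distance d=29): x=532/47 (≈11.3191) theta=7/47 (≈0.1489)
After 4 (thin lens f=-40): x=532/47 (≈11.3191) theta=203/470 (≈0.4319)
z_focus = -x_out/theta_out = -(532/47)/(203/470) = -760/29 ≈ -26.2069
Rounded to 4 decimal places: z = -26.2069

Answer: -26.2069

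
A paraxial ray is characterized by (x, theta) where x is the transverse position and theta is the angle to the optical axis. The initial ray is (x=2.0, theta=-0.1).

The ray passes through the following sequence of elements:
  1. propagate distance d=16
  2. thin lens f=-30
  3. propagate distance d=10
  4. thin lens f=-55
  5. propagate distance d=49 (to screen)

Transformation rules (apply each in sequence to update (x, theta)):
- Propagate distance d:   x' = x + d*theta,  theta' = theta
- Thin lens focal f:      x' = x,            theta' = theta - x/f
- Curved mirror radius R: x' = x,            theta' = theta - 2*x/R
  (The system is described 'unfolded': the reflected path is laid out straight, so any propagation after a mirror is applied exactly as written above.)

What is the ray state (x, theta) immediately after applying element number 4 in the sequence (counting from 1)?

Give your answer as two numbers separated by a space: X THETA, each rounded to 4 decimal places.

Answer: -0.4667 -0.0952

Derivation:
Initial: x=2.0000 theta=-0.1000
After 1 (propagate distance d=16): x=0.4000 theta=-0.1000
After 2 (thin lens f=-30): x=0.4000 theta=-13/150 (≈-0.0867)
After 3 (propagate distance d=10): x=-7/15 (≈-0.4667) theta=-13/150 (≈-0.0867)
After 4 (thin lens f=-55): x=-7/15 (≈-0.4667) theta=-157/1650 (≈-0.0952)
Rounded to 4 decimal places: x = -0.4667, theta = -0.0952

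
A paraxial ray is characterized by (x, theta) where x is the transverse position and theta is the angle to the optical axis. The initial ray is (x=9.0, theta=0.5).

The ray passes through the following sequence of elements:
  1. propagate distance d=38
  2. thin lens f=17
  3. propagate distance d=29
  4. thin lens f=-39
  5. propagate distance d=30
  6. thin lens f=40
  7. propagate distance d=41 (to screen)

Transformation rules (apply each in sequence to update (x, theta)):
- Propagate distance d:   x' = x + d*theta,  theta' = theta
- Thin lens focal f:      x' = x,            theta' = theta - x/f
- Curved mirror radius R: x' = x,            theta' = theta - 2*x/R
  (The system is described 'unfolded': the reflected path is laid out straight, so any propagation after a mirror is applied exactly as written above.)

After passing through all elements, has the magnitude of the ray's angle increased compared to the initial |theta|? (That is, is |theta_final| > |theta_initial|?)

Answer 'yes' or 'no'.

Answer: no

Derivation:
Initial: x=9.0000 theta=0.5000
After 1 (propagate distance d=38): x=28.0000 theta=0.5000
After 2 (thin lens f=17): x=28.0000 theta=-39/34 (≈-1.1471)
After 3 (propagate distance d=29): x=-179/34 (≈-5.2647) theta=-39/34 (≈-1.1471)
After 4 (thin lens f=-39): x=-179/34 (≈-5.2647) theta=-50/39 (≈-1.2821)
After 5 (propagate distance d=30): x=-19327/442 (≈-43.7262) theta=-50/39 (≈-1.2821)
After 6 (thin lens f=40): x=-19327/442 (≈-43.7262) theta=-10019/53040 (≈-0.1889)
After 7 (propagate distance d=41 (to screen)): x=-2730019/53040 (≈-51.4709) theta=-10019/53040 (≈-0.1889)
|theta_initial|=0.5000 |theta_final|=10019/53040 (≈0.1889) -> not increased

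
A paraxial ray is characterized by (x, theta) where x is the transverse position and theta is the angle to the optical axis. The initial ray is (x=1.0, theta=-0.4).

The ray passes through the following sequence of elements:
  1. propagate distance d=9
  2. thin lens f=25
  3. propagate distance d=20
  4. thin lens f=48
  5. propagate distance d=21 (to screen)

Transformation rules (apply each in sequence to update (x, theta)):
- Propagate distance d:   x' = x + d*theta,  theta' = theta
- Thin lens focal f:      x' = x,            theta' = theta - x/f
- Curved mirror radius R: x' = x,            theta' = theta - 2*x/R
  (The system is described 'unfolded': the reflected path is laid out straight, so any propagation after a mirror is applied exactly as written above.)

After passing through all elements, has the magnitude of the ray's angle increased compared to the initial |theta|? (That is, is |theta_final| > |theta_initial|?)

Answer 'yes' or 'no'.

Initial: x=1.0000 theta=-0.4000
After 1 (propagate distance d=9): x=-2.6000 theta=-0.4000
After 2 (thin lens f=25): x=-2.6000 theta=-0.2960
After 3 (propagate distance d=20): x=-8.5200 theta=-0.2960
After 4 (thin lens f=48): x=-8.5200 theta=-0.1185
After 5 (propagate distance d=21 (to screen)): x=-11.0085 theta=-0.1185
|theta_initial|=0.4000 |theta_final|=0.1185 -> not increased

Answer: no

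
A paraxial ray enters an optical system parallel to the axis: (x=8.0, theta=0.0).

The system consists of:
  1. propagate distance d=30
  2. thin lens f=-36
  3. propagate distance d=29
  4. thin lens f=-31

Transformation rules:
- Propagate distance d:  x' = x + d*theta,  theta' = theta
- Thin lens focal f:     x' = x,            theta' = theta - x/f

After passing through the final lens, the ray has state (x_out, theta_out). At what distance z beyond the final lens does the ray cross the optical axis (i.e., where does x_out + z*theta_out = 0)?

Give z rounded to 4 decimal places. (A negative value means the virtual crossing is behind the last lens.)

Answer: -20.9896

Derivation:
Initial: x=8.0000 theta=0.0000
After 1 (propagate distance d=30): x=8.0000 theta=0.0000
After 2 (thin lens f=-36): x=8.0000 theta=2/9 (≈0.2222)
After 3 (propagate distance d=29): x=130/9 (≈14.4444) theta=2/9 (≈0.2222)
After 4 (thin lens f=-31): x=130/9 (≈14.4444) theta=64/93 (≈0.6882)
z_focus = -x_out/theta_out = -(130/9)/(64/93) = -2015/96 ≈ -20.9896
Rounded to 4 decimal places: z = -20.9896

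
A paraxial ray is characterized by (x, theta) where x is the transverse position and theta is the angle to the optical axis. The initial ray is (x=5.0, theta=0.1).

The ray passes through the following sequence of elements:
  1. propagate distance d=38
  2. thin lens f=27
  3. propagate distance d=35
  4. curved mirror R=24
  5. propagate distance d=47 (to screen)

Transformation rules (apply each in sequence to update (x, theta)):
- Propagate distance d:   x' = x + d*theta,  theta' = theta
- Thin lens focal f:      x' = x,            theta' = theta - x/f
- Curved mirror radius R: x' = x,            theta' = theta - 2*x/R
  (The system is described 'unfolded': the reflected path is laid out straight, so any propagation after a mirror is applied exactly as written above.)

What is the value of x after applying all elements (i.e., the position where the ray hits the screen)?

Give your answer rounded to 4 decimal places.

Answer: -13.2219

Derivation:
Initial: x=5.0000 theta=0.1000
After 1 (propagate distance d=38): x=8.8000 theta=0.1000
After 2 (thin lens f=27): x=8.8000 theta=-61/270 (≈-0.2259)
After 3 (propagate distance d=35): x=241/270 (≈0.8926) theta=-61/270 (≈-0.2259)
After 4 (curved mirror R=24): x=241/270 (≈0.8926) theta=-973/3240 (≈-0.3003)
After 5 (propagate distance d=47 (to screen)): x=-42839/3240 (≈-13.2219) theta=-973/3240 (≈-0.3003)
Rounded to 4 decimal places: x = -13.2219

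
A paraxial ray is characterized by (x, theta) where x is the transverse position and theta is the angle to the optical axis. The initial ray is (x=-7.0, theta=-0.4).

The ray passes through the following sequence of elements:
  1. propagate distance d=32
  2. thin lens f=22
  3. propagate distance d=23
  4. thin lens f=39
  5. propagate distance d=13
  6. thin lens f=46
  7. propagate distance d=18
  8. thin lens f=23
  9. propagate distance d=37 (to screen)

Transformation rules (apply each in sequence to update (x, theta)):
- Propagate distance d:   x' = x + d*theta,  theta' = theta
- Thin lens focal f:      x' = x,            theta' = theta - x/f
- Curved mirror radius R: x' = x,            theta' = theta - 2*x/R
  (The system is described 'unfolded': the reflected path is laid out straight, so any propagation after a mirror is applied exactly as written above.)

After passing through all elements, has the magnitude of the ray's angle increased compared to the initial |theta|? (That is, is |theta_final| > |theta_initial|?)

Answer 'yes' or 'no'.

Answer: no

Derivation:
Initial: x=-7.0000 theta=-0.4000
After 1 (propagate distance d=32): x=-19.8000 theta=-0.4000
After 2 (thin lens f=22): x=-19.8000 theta=0.5000
After 3 (propagate distance d=23): x=-8.3000 theta=0.5000
After 4 (thin lens f=39): x=-8.3000 theta=139/195 (≈0.7128)
After 5 (propagate distance d=13): x=29/30 (≈0.9667) theta=139/195 (≈0.7128)
After 6 (thin lens f=46): x=29/30 (≈0.9667) theta=4137/5980 (≈0.6918)
After 7 (propagate distance d=18): x=12037/897 (≈13.4192) theta=4137/5980 (≈0.6918)
After 8 (thin lens f=23): x=12037/897 (≈13.4192) theta=44713/412620 (≈0.1084)
After 9 (propagate distance d=37 (to screen)): x=7191401/412620 (≈17.4286) theta=44713/412620 (≈0.1084)
|theta_initial|=0.4000 |theta_final|=44713/412620 (≈0.1084) -> not increased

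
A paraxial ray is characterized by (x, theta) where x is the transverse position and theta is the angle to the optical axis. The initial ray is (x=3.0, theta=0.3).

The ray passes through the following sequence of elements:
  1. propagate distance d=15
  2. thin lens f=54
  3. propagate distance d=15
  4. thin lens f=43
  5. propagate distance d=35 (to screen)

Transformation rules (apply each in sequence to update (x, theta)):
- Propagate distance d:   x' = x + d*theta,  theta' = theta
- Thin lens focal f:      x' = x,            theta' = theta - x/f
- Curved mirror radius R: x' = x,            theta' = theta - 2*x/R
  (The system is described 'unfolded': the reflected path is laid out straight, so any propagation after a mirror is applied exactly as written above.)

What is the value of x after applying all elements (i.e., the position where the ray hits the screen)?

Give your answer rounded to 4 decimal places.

Answer: 7.4839

Derivation:
Initial: x=3.0000 theta=0.3000
After 1 (propagate distance d=15): x=7.5000 theta=0.3000
After 2 (thin lens f=54): x=7.5000 theta=29/180 (≈0.1611)
After 3 (propagate distance d=15): x=119/12 (≈9.9167) theta=29/180 (≈0.1611)
After 4 (thin lens f=43): x=119/12 (≈9.9167) theta=-269/3870 (≈-0.0695)
After 5 (propagate distance d=35 (to screen)): x=11585/1548 (≈7.4839) theta=-269/3870 (≈-0.0695)
Rounded to 4 decimal places: x = 7.4839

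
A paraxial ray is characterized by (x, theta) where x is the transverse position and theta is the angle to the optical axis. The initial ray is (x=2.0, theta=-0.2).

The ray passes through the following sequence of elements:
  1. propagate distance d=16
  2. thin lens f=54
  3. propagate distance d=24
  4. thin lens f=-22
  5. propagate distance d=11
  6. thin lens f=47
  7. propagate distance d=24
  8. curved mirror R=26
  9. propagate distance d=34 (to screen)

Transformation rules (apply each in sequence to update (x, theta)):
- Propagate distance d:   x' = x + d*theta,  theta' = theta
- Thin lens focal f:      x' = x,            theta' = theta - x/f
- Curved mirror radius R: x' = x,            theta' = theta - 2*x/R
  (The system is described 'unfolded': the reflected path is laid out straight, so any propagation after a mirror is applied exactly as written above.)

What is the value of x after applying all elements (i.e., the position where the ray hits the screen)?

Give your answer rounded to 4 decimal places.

Answer: 17.4076

Derivation:
Initial: x=2.0000 theta=-0.2000
After 1 (propagate distance d=16): x=-1.2000 theta=-0.2000
After 2 (thin lens f=54): x=-1.2000 theta=-8/45 (≈-0.1778)
After 3 (propagate distance d=24): x=-82/15 (≈-5.4667) theta=-8/45 (≈-0.1778)
After 4 (thin lens f=-22): x=-82/15 (≈-5.4667) theta=-211/495 (≈-0.4263)
After 5 (propagate distance d=11): x=-457/45 (≈-10.1556) theta=-211/495 (≈-0.4263)
After 6 (thin lens f=47): x=-457/45 (≈-10.1556) theta=-326/1551 (≈-0.2102)
After 7 (propagate distance d=24): x=-353629/23265 (≈-15.2000) theta=-326/1551 (≈-0.2102)
After 8 (curved mirror R=26): x=-353629/23265 (≈-15.2000) theta=26369/27495 (≈0.9590)
After 9 (propagate distance d=34 (to screen)): x=584981/33605 (≈17.4076) theta=26369/27495 (≈0.9590)
Rounded to 4 decimal places: x = 17.4076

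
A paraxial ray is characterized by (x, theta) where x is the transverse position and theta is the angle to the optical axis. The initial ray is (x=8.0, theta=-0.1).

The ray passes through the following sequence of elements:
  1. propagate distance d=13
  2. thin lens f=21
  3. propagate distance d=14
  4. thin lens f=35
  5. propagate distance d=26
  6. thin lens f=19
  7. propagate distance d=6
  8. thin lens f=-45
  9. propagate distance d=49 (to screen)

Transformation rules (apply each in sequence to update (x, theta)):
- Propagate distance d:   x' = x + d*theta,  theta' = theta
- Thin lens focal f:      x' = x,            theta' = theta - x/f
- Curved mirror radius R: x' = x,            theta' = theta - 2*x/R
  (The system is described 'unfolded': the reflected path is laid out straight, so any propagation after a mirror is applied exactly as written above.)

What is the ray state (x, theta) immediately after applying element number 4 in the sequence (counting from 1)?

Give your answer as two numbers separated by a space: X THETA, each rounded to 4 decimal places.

Answer: 0.8333 -0.4429

Derivation:
Initial: x=8.0000 theta=-0.1000
After 1 (propagate distance d=13): x=6.7000 theta=-0.1000
After 2 (thin lens f=21): x=6.7000 theta=-44/105 (≈-0.4190)
After 3 (propagate distance d=14): x=5/6 (≈0.8333) theta=-44/105 (≈-0.4190)
After 4 (thin lens f=35): x=5/6 (≈0.8333) theta=-31/70 (≈-0.4429)
Rounded to 4 decimal places: x = 0.8333, theta = -0.4429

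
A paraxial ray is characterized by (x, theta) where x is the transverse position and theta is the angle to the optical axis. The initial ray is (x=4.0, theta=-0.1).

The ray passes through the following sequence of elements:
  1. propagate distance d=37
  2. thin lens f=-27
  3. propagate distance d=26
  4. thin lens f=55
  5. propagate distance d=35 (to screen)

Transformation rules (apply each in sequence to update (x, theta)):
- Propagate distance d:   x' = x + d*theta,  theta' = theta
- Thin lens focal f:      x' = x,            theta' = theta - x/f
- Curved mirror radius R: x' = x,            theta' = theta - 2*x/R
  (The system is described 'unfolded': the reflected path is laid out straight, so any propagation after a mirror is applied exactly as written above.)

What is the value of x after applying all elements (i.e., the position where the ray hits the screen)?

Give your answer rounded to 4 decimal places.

Initial: x=4.0000 theta=-0.1000
After 1 (propagate distance d=37): x=0.3000 theta=-0.1000
After 2 (thin lens f=-27): x=0.3000 theta=-4/45 (≈-0.0889)
After 3 (propagate distance d=26): x=-181/90 (≈-2.0111) theta=-4/45 (≈-0.0889)
After 4 (thin lens f=55): x=-181/90 (≈-2.0111) theta=-259/4950 (≈-0.0523)
After 5 (propagate distance d=35 (to screen)): x=-634/165 (≈-3.8424) theta=-259/4950 (≈-0.0523)
Rounded to 4 decimal places: x = -3.8424

Answer: -3.8424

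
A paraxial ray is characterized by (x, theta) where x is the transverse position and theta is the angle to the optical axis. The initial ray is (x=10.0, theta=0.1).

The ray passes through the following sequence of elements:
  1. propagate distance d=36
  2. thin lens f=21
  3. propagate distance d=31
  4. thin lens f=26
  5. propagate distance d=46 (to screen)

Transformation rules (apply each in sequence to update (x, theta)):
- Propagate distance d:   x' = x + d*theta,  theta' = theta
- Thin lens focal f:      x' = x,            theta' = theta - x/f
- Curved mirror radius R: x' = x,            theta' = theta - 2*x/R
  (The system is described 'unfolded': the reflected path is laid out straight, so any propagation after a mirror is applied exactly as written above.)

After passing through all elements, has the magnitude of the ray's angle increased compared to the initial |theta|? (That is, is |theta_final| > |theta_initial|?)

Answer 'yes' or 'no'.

Initial: x=10.0000 theta=0.1000
After 1 (propagate distance d=36): x=13.6000 theta=0.1000
After 2 (thin lens f=21): x=13.6000 theta=-23/42 (≈-0.5476)
After 3 (propagate distance d=31): x=-709/210 (≈-3.3762) theta=-23/42 (≈-0.5476)
After 4 (thin lens f=26): x=-709/210 (≈-3.3762) theta=-2281/5460 (≈-0.4178)
After 5 (propagate distance d=46 (to screen)): x=-2056/91 (≈-22.5934) theta=-2281/5460 (≈-0.4178)
|theta_initial|=0.1000 |theta_final|=2281/5460 (≈0.4178) -> increased

Answer: yes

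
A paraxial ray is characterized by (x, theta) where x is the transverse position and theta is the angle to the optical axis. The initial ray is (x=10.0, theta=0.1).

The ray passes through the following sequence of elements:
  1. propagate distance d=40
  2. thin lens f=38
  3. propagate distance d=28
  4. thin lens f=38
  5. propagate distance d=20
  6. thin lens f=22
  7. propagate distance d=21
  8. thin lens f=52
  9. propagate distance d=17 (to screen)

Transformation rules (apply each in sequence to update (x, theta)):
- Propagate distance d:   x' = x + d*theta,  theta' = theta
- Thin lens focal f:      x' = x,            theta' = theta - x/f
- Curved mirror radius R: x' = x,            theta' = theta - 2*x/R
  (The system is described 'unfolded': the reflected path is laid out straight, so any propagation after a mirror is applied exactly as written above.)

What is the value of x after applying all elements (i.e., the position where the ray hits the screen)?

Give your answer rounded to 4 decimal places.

Initial: x=10.0000 theta=0.1000
After 1 (propagate distance d=40): x=14.0000 theta=0.1000
After 2 (thin lens f=38): x=14.0000 theta=-51/190 (≈-0.2684)
After 3 (propagate distance d=28): x=616/95 (≈6.4842) theta=-51/190 (≈-0.2684)
After 4 (thin lens f=38): x=616/95 (≈6.4842) theta=-317/722 (≈-0.4391)
After 5 (propagate distance d=20): x=-4146/1805 (≈-2.2970) theta=-317/722 (≈-0.4391)
After 6 (thin lens f=22): x=-4146/1805 (≈-2.2970) theta=-13289/39710 (≈-0.3347)
After 7 (propagate distance d=21): x=-370281/39710 (≈-9.3246) theta=-13289/39710 (≈-0.3347)
After 8 (thin lens f=52): x=-370281/39710 (≈-9.3246) theta=-320747/2064920 (≈-0.1553)
After 9 (propagate distance d=17 (to screen)): x=-24707311/2064920 (≈-11.9653) theta=-320747/2064920 (≈-0.1553)
Rounded to 4 decimal places: x = -11.9653

Answer: -11.9653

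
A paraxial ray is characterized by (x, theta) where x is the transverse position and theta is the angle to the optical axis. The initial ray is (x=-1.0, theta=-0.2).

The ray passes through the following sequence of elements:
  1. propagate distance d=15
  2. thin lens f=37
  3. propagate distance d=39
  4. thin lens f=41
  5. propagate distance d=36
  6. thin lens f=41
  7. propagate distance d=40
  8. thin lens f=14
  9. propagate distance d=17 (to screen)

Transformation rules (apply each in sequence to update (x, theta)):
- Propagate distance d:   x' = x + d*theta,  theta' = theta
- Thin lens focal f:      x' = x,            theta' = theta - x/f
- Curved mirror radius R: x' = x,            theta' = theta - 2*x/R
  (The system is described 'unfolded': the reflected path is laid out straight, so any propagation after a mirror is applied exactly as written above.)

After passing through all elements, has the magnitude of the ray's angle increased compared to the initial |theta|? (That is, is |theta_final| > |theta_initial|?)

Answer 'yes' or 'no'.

Answer: no

Derivation:
Initial: x=-1.0000 theta=-0.2000
After 1 (propagate distance d=15): x=-4.0000 theta=-0.2000
After 2 (thin lens f=37): x=-4.0000 theta=-17/185 (≈-0.0919)
After 3 (propagate distance d=39): x=-1403/185 (≈-7.5838) theta=-17/185 (≈-0.0919)
After 4 (thin lens f=41): x=-1403/185 (≈-7.5838) theta=706/7585 (≈0.0931)
After 5 (propagate distance d=36): x=-32107/7585 (≈-4.2330) theta=706/7585 (≈0.0931)
After 6 (thin lens f=41): x=-32107/7585 (≈-4.2330) theta=61053/310985 (≈0.1963)
After 7 (propagate distance d=40): x=1125733/310985 (≈3.6199) theta=61053/310985 (≈0.1963)
After 8 (thin lens f=14): x=1125733/310985 (≈3.6199) theta=-38713/621970 (≈-0.0622)
After 9 (propagate distance d=17 (to screen)): x=318669/124394 (≈2.5618) theta=-38713/621970 (≈-0.0622)
|theta_initial|=0.2000 |theta_final|=38713/621970 (≈0.0622) -> not increased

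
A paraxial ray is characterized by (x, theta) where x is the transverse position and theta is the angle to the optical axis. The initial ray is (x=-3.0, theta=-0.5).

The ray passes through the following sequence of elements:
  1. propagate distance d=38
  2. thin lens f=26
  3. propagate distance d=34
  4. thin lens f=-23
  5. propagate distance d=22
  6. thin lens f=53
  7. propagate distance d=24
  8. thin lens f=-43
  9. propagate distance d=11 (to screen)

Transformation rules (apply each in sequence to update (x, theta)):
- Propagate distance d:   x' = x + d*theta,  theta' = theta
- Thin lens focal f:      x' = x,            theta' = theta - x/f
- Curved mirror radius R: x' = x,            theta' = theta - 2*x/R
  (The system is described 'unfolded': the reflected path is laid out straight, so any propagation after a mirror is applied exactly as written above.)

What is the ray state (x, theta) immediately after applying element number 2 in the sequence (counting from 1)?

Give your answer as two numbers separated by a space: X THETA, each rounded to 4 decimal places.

Initial: x=-3.0000 theta=-0.5000
After 1 (propagate distance d=38): x=-22.0000 theta=-0.5000
After 2 (thin lens f=26): x=-22.0000 theta=9/26 (≈0.3462)
Rounded to 4 decimal places: x = -22.0000, theta = 0.3462

Answer: -22.0000 0.3462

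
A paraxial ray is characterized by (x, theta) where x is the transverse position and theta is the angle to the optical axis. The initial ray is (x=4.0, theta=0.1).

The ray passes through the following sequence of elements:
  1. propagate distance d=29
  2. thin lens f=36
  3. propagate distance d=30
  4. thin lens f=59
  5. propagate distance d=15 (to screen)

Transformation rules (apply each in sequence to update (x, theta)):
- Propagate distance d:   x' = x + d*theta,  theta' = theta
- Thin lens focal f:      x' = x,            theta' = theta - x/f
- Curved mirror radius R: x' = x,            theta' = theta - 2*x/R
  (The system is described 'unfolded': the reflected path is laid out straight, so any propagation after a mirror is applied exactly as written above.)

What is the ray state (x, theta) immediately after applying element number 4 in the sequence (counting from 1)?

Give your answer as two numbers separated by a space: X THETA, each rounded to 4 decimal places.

Initial: x=4.0000 theta=0.1000
After 1 (propagate distance d=29): x=6.9000 theta=0.1000
After 2 (thin lens f=36): x=6.9000 theta=-11/120 (≈-0.0917)
After 3 (propagate distance d=30): x=4.1500 theta=-11/120 (≈-0.0917)
After 4 (thin lens f=59): x=4.1500 theta=-1147/7080 (≈-0.1620)
Rounded to 4 decimal places: x = 4.1500, theta = -0.1620

Answer: 4.1500 -0.1620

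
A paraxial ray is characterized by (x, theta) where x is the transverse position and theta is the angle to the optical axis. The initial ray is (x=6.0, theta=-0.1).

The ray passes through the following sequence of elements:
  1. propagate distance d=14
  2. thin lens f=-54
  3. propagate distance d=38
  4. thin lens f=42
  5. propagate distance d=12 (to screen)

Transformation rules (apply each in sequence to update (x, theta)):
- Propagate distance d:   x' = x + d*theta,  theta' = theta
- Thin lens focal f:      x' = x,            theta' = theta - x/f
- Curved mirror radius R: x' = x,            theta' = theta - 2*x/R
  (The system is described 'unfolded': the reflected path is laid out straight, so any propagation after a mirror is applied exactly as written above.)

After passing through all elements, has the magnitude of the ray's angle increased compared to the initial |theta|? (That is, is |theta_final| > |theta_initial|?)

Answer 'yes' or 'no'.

Answer: yes

Derivation:
Initial: x=6.0000 theta=-0.1000
After 1 (propagate distance d=14): x=4.6000 theta=-0.1000
After 2 (thin lens f=-54): x=4.6000 theta=-2/135 (≈-0.0148)
After 3 (propagate distance d=38): x=109/27 (≈4.0370) theta=-2/135 (≈-0.0148)
After 4 (thin lens f=42): x=109/27 (≈4.0370) theta=-629/5670 (≈-0.1109)
After 5 (propagate distance d=12 (to screen)): x=2557/945 (≈2.7058) theta=-629/5670 (≈-0.1109)
|theta_initial|=0.1000 |theta_final|=629/5670 (≈0.1109) -> increased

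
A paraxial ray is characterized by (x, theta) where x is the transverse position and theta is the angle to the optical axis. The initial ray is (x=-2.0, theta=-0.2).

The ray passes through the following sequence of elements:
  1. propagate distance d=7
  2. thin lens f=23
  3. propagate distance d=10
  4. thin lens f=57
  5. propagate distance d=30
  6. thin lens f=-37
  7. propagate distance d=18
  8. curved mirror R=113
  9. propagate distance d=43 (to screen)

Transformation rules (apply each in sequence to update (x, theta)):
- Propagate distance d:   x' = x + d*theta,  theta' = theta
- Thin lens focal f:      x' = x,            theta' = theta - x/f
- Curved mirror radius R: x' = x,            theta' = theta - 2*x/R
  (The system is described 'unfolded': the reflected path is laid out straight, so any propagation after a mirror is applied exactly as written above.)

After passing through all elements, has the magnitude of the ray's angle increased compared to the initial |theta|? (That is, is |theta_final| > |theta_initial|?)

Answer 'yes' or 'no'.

Initial: x=-2.0000 theta=-0.2000
After 1 (propagate distance d=7): x=-3.4000 theta=-0.2000
After 2 (thin lens f=23): x=-3.4000 theta=-6/115 (≈-0.0522)
After 3 (propagate distance d=10): x=-451/115 (≈-3.9217) theta=-6/115 (≈-0.0522)
After 4 (thin lens f=57): x=-451/115 (≈-3.9217) theta=109/6555 (≈0.0166)
After 5 (propagate distance d=30): x=-7479/2185 (≈-3.4229) theta=109/6555 (≈0.0166)
After 6 (thin lens f=-37): x=-7479/2185 (≈-3.4229) theta=-18404/242535 (≈-0.0759)
After 7 (propagate distance d=18): x=-387147/80845 (≈-4.7888) theta=-18404/242535 (≈-0.0759)
After 8 (curved mirror R=113): x=-387147/80845 (≈-4.7888) theta=48646/5481291 (≈0.0089)
After 9 (propagate distance d=43 (to screen)): x=-120783943/27406455 (≈-4.4071) theta=48646/5481291 (≈0.0089)
|theta_initial|=0.2000 |theta_final|=48646/5481291 (≈0.0089) -> not increased

Answer: no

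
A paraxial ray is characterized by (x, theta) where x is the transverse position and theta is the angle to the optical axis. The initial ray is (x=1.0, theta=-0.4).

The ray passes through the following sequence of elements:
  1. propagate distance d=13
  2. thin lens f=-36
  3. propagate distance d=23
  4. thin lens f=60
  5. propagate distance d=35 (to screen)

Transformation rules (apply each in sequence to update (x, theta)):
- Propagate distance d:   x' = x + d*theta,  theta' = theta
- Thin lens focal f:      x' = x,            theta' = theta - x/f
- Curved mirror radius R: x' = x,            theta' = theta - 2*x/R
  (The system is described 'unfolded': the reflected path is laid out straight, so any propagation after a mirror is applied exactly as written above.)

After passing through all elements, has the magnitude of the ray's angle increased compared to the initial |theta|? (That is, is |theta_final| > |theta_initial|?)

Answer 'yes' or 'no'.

Initial: x=1.0000 theta=-0.4000
After 1 (propagate distance d=13): x=-4.2000 theta=-0.4000
After 2 (thin lens f=-36): x=-4.2000 theta=-31/60 (≈-0.5167)
After 3 (propagate distance d=23): x=-193/12 (≈-16.0833) theta=-31/60 (≈-0.5167)
After 4 (thin lens f=60): x=-193/12 (≈-16.0833) theta=-179/720 (≈-0.2486)
After 5 (propagate distance d=35 (to screen)): x=-3569/144 (≈-24.7847) theta=-179/720 (≈-0.2486)
|theta_initial|=0.4000 |theta_final|=179/720 (≈0.2486) -> not increased

Answer: no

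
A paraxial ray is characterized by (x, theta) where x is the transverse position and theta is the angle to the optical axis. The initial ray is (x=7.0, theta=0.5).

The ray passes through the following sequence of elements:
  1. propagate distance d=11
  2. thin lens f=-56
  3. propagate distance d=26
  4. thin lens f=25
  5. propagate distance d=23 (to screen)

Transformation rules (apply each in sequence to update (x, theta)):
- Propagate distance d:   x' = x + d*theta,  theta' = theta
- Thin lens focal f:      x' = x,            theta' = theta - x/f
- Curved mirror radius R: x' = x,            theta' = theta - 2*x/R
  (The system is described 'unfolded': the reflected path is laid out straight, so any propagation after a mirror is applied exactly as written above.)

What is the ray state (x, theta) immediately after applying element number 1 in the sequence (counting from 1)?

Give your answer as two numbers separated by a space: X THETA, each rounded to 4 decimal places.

Initial: x=7.0000 theta=0.5000
After 1 (propagate distance d=11): x=12.5000 theta=0.5000
Rounded to 4 decimal places: x = 12.5000, theta = 0.5000

Answer: 12.5000 0.5000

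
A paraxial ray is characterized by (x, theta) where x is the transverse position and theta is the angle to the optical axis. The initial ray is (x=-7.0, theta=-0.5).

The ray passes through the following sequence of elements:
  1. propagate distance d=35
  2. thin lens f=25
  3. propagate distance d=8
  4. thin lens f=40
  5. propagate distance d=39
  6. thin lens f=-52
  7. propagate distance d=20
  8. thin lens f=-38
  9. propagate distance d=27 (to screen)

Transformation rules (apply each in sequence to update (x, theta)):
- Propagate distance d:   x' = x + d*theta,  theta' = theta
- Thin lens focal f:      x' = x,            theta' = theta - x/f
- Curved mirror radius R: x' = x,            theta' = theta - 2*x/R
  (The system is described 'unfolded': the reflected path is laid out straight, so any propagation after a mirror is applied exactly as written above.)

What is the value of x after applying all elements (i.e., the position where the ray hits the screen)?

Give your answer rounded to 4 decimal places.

Initial: x=-7.0000 theta=-0.5000
After 1 (propagate distance d=35): x=-24.5000 theta=-0.5000
After 2 (thin lens f=25): x=-24.5000 theta=0.4800
After 3 (propagate distance d=8): x=-20.6600 theta=0.4800
After 4 (thin lens f=40): x=-20.6600 theta=0.9965
After 5 (propagate distance d=39): x=18.2035 theta=0.9965
After 6 (thin lens f=-52): x=18.2035 theta=140043/104000 (≈1.3466)
After 7 (propagate distance d=20): x=586753/13000 (≈45.1348) theta=140043/104000 (≈1.3466)
After 8 (thin lens f=-38): x=586753/13000 (≈45.1348) theta=5007829/1976000 (≈2.5343)
After 9 (propagate distance d=27 (to screen)): x=224397839/1976000 (≈113.5617) theta=5007829/1976000 (≈2.5343)
Rounded to 4 decimal places: x = 113.5617

Answer: 113.5617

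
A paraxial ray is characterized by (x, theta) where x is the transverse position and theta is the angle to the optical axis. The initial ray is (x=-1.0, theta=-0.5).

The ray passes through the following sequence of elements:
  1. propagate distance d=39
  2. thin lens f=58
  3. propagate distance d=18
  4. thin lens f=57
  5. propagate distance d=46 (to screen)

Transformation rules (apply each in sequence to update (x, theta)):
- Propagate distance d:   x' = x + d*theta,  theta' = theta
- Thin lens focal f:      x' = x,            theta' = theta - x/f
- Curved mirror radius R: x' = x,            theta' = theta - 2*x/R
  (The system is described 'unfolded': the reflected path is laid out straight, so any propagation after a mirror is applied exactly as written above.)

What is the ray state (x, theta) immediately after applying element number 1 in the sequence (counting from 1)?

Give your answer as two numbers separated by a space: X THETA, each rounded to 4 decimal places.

Answer: -20.5000 -0.5000

Derivation:
Initial: x=-1.0000 theta=-0.5000
After 1 (propagate distance d=39): x=-20.5000 theta=-0.5000
Rounded to 4 decimal places: x = -20.5000, theta = -0.5000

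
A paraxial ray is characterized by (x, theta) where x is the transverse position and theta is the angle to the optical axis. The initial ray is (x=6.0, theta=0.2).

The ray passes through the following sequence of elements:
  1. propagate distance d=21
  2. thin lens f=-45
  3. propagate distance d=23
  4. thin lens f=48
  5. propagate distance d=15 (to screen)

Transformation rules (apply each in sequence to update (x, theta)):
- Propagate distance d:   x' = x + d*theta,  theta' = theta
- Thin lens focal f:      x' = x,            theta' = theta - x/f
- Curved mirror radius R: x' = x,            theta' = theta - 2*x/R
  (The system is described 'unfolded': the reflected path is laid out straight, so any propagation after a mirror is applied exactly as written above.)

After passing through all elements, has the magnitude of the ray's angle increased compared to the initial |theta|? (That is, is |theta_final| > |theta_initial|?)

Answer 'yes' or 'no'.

Answer: no

Derivation:
Initial: x=6.0000 theta=0.2000
After 1 (propagate distance d=21): x=10.2000 theta=0.2000
After 2 (thin lens f=-45): x=10.2000 theta=32/75 (≈0.4267)
After 3 (propagate distance d=23): x=1501/75 (≈20.0133) theta=32/75 (≈0.4267)
After 4 (thin lens f=48): x=1501/75 (≈20.0133) theta=7/720 (≈0.0097)
After 5 (propagate distance d=15 (to screen)): x=24191/1200 (≈20.1592) theta=7/720 (≈0.0097)
|theta_initial|=0.2000 |theta_final|=7/720 (≈0.0097) -> not increased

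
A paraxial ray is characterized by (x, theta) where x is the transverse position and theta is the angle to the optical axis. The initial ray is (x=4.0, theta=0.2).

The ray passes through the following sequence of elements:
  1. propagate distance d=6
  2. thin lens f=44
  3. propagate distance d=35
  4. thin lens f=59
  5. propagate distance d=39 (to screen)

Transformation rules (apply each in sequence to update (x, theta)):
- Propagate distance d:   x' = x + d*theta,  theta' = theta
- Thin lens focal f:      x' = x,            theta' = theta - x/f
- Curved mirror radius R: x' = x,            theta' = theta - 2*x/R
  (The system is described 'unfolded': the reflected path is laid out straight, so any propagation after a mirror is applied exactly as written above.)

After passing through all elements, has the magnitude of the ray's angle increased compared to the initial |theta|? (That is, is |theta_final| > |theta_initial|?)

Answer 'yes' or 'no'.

Initial: x=4.0000 theta=0.2000
After 1 (propagate distance d=6): x=5.2000 theta=0.2000
After 2 (thin lens f=44): x=5.2000 theta=9/110 (≈0.0818)
After 3 (propagate distance d=35): x=887/110 (≈8.0636) theta=9/110 (≈0.0818)
After 4 (thin lens f=59): x=887/110 (≈8.0636) theta=-178/3245 (≈-0.0549)
After 5 (propagate distance d=39 (to screen)): x=38449/6490 (≈5.9243) theta=-178/3245 (≈-0.0549)
|theta_initial|=0.2000 |theta_final|=178/3245 (≈0.0549) -> not increased

Answer: no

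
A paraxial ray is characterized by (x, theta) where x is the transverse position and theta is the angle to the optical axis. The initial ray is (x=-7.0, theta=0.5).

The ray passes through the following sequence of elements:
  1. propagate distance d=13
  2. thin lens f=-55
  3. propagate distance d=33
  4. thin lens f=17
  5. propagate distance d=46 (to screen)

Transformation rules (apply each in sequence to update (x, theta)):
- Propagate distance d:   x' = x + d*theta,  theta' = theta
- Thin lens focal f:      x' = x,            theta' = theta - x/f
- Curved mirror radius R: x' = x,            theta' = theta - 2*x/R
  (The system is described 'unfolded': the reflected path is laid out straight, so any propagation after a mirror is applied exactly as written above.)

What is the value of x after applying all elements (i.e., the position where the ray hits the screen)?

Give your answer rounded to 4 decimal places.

Answer: -4.2005

Derivation:
Initial: x=-7.0000 theta=0.5000
After 1 (propagate distance d=13): x=-0.5000 theta=0.5000
After 2 (thin lens f=-55): x=-0.5000 theta=27/55 (≈0.4909)
After 3 (propagate distance d=33): x=15.7000 theta=27/55 (≈0.4909)
After 4 (thin lens f=17): x=15.7000 theta=-809/1870 (≈-0.4326)
After 5 (propagate distance d=46 (to screen)): x=-1571/374 (≈-4.2005) theta=-809/1870 (≈-0.4326)
Rounded to 4 decimal places: x = -4.2005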